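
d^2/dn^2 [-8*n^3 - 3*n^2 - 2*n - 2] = -48*n - 6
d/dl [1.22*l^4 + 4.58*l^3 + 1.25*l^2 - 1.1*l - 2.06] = 4.88*l^3 + 13.74*l^2 + 2.5*l - 1.1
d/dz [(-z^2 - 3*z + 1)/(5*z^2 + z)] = (14*z^2 - 10*z - 1)/(z^2*(25*z^2 + 10*z + 1))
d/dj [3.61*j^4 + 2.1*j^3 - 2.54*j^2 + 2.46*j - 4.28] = 14.44*j^3 + 6.3*j^2 - 5.08*j + 2.46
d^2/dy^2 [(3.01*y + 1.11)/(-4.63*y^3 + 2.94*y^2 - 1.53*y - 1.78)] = (-387.150414*y^5 - 39.7031760000001*y^4 + 232.363278*y^3 + 192.934218*y^2 - 9.66585599999998*y - 0.419634000000002)/(99.252847*y^9 - 189.073458*y^8 + 218.454975*y^7 - 35.899134*y^6 - 73.189071*y^5 + 101.166138*y^4 - 0.450122999999991*y^3 - 15.444882*y^2 + 14.542956*y + 5.639752)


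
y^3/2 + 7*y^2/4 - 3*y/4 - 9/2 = (y/2 + 1)*(y - 3/2)*(y + 3)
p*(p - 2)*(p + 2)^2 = p^4 + 2*p^3 - 4*p^2 - 8*p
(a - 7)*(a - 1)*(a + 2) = a^3 - 6*a^2 - 9*a + 14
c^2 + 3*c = c*(c + 3)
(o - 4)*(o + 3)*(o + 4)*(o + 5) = o^4 + 8*o^3 - o^2 - 128*o - 240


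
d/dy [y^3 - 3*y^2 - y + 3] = 3*y^2 - 6*y - 1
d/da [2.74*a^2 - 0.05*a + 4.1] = 5.48*a - 0.05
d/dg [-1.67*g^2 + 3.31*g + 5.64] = 3.31 - 3.34*g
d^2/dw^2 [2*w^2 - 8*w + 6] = 4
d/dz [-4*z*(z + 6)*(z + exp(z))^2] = 4*(z + exp(z))*(-2*z*(z + 6)*(exp(z) + 1) - z*(z + exp(z)) + (-z - 6)*(z + exp(z)))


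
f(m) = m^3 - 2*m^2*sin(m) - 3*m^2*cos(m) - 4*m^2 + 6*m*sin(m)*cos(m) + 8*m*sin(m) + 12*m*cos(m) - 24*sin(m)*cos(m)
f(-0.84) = 8.93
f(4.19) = 6.40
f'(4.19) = 34.04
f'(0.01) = -11.86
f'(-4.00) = 193.13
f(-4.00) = -89.94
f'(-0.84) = -2.58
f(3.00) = -16.22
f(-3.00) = -0.57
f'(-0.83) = -2.88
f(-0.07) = 0.87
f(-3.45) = -17.88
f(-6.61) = -598.45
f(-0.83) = 8.91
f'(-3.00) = 11.68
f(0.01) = -0.12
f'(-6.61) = -30.92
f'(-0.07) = -12.84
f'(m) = 3*m^2*sin(m) - 2*m^2*cos(m) + 3*m^2 - 6*m*sin(m)^2 - 16*m*sin(m) + 6*m*cos(m)^2 + 2*m*cos(m) - 8*m + 24*sin(m)^2 + 6*sin(m)*cos(m) + 8*sin(m) - 24*cos(m)^2 + 12*cos(m)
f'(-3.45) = 72.95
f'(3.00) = -5.43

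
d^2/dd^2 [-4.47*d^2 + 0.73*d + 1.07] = -8.94000000000000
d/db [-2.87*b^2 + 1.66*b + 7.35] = 1.66 - 5.74*b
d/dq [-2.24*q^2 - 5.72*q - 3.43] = -4.48*q - 5.72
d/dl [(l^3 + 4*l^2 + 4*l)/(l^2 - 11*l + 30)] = (l^4 - 22*l^3 + 42*l^2 + 240*l + 120)/(l^4 - 22*l^3 + 181*l^2 - 660*l + 900)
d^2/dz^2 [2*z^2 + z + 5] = 4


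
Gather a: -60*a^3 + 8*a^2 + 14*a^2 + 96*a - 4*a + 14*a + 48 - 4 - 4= -60*a^3 + 22*a^2 + 106*a + 40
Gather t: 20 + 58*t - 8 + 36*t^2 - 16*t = 36*t^2 + 42*t + 12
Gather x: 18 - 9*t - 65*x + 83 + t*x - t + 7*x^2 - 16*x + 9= -10*t + 7*x^2 + x*(t - 81) + 110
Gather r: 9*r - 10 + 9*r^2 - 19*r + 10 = 9*r^2 - 10*r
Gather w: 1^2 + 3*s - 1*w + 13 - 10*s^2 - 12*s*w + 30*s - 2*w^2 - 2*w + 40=-10*s^2 + 33*s - 2*w^2 + w*(-12*s - 3) + 54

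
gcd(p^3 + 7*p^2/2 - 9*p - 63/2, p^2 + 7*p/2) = p + 7/2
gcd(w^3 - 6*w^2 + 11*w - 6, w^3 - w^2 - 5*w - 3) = w - 3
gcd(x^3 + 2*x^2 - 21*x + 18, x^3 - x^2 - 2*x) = 1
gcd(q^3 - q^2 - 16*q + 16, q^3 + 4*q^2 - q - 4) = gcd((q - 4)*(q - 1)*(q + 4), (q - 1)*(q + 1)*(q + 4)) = q^2 + 3*q - 4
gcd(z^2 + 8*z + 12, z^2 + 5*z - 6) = z + 6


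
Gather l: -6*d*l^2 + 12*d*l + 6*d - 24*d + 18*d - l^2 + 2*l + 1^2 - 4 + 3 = l^2*(-6*d - 1) + l*(12*d + 2)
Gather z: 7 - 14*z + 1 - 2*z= 8 - 16*z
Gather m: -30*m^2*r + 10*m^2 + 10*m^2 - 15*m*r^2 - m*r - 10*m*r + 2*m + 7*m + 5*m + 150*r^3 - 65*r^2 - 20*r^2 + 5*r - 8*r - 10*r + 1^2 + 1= m^2*(20 - 30*r) + m*(-15*r^2 - 11*r + 14) + 150*r^3 - 85*r^2 - 13*r + 2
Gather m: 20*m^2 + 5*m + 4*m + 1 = 20*m^2 + 9*m + 1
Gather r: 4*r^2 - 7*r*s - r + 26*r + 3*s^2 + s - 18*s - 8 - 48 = 4*r^2 + r*(25 - 7*s) + 3*s^2 - 17*s - 56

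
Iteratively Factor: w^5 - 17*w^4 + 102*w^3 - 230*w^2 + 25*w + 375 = (w - 5)*(w^4 - 12*w^3 + 42*w^2 - 20*w - 75) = (w - 5)^2*(w^3 - 7*w^2 + 7*w + 15) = (w - 5)^2*(w + 1)*(w^2 - 8*w + 15) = (w - 5)^3*(w + 1)*(w - 3)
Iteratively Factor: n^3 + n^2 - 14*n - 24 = (n + 3)*(n^2 - 2*n - 8) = (n + 2)*(n + 3)*(n - 4)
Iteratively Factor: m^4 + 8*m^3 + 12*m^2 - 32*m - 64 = (m + 4)*(m^3 + 4*m^2 - 4*m - 16) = (m - 2)*(m + 4)*(m^2 + 6*m + 8) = (m - 2)*(m + 4)^2*(m + 2)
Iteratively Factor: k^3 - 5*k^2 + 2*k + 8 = (k + 1)*(k^2 - 6*k + 8) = (k - 4)*(k + 1)*(k - 2)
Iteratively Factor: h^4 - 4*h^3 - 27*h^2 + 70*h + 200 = (h - 5)*(h^3 + h^2 - 22*h - 40) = (h - 5)*(h + 2)*(h^2 - h - 20) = (h - 5)^2*(h + 2)*(h + 4)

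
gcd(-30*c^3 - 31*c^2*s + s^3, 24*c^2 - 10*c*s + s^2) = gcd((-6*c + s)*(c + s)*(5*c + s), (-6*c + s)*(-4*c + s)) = -6*c + s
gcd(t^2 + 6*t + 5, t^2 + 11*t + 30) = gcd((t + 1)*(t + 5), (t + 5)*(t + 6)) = t + 5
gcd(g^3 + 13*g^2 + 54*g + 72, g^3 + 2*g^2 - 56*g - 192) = g^2 + 10*g + 24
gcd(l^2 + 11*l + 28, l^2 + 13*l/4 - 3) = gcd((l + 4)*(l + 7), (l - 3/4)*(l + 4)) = l + 4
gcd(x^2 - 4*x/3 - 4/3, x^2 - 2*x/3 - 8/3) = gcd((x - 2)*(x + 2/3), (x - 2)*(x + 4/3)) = x - 2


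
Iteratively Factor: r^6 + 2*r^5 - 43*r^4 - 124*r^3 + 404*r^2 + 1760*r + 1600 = (r + 4)*(r^5 - 2*r^4 - 35*r^3 + 16*r^2 + 340*r + 400) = (r + 2)*(r + 4)*(r^4 - 4*r^3 - 27*r^2 + 70*r + 200) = (r - 5)*(r + 2)*(r + 4)*(r^3 + r^2 - 22*r - 40) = (r - 5)^2*(r + 2)*(r + 4)*(r^2 + 6*r + 8) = (r - 5)^2*(r + 2)^2*(r + 4)*(r + 4)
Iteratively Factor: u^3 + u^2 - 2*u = (u)*(u^2 + u - 2) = u*(u - 1)*(u + 2)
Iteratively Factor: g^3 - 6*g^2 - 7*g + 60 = (g + 3)*(g^2 - 9*g + 20) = (g - 5)*(g + 3)*(g - 4)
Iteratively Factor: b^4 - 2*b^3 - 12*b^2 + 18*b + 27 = (b - 3)*(b^3 + b^2 - 9*b - 9) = (b - 3)^2*(b^2 + 4*b + 3) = (b - 3)^2*(b + 3)*(b + 1)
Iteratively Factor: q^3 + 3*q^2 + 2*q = (q + 1)*(q^2 + 2*q) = (q + 1)*(q + 2)*(q)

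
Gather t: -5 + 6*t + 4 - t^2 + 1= -t^2 + 6*t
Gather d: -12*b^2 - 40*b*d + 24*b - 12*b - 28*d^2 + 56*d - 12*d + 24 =-12*b^2 + 12*b - 28*d^2 + d*(44 - 40*b) + 24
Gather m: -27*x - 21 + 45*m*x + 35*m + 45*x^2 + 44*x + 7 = m*(45*x + 35) + 45*x^2 + 17*x - 14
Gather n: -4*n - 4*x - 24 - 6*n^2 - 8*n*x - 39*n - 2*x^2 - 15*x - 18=-6*n^2 + n*(-8*x - 43) - 2*x^2 - 19*x - 42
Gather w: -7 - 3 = -10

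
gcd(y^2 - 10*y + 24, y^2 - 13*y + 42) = y - 6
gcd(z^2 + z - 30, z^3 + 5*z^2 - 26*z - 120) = z^2 + z - 30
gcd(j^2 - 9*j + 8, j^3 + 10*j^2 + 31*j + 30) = 1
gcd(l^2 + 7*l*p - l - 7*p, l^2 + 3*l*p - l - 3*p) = l - 1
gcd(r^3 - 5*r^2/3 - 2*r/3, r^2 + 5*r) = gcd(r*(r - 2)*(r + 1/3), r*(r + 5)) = r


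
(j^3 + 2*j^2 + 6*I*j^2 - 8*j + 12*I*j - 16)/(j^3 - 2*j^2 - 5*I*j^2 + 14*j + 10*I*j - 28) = (j^2 + j*(2 + 4*I) + 8*I)/(j^2 + j*(-2 - 7*I) + 14*I)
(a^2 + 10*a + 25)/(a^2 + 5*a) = (a + 5)/a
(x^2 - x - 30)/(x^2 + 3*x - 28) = (x^2 - x - 30)/(x^2 + 3*x - 28)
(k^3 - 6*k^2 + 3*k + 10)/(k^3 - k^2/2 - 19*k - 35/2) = 2*(k - 2)/(2*k + 7)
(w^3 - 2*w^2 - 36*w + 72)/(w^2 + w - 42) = (w^2 + 4*w - 12)/(w + 7)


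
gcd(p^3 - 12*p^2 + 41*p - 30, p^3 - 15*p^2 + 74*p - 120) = p^2 - 11*p + 30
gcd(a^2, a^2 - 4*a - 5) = 1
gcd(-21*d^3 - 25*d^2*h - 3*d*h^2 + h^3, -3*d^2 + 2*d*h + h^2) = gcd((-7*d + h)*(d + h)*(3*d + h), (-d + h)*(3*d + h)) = 3*d + h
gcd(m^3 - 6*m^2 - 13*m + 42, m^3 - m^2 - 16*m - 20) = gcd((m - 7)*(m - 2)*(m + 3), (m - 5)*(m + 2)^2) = 1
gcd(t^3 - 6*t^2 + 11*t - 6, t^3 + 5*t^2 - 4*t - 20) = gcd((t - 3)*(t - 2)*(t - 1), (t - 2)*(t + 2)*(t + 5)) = t - 2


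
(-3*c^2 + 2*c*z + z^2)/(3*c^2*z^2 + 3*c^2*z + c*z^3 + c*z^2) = (-c + z)/(c*z*(z + 1))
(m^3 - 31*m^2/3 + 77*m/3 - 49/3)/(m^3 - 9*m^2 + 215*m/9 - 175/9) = 3*(m^2 - 8*m + 7)/(3*m^2 - 20*m + 25)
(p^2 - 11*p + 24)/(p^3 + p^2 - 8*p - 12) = (p - 8)/(p^2 + 4*p + 4)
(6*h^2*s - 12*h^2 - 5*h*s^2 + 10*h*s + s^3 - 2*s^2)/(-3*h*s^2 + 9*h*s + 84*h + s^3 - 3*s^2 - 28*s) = (-2*h*s + 4*h + s^2 - 2*s)/(s^2 - 3*s - 28)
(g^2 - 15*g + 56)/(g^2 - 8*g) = (g - 7)/g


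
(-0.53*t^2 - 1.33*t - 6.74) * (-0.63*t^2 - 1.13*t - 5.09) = 0.3339*t^4 + 1.4368*t^3 + 8.4468*t^2 + 14.3859*t + 34.3066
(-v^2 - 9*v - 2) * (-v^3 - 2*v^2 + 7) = v^5 + 11*v^4 + 20*v^3 - 3*v^2 - 63*v - 14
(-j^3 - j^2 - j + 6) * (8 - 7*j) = 7*j^4 - j^3 - j^2 - 50*j + 48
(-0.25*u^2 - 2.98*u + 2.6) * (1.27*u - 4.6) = -0.3175*u^3 - 2.6346*u^2 + 17.01*u - 11.96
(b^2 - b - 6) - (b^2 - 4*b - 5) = 3*b - 1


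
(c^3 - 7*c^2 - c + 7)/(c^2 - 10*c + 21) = (c^2 - 1)/(c - 3)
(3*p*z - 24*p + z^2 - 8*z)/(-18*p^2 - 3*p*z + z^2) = (z - 8)/(-6*p + z)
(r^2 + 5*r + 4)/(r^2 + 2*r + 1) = (r + 4)/(r + 1)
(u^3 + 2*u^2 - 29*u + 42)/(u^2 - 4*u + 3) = (u^2 + 5*u - 14)/(u - 1)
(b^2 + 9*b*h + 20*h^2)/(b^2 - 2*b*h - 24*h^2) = (b + 5*h)/(b - 6*h)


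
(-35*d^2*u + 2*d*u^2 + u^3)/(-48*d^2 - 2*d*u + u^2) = u*(35*d^2 - 2*d*u - u^2)/(48*d^2 + 2*d*u - u^2)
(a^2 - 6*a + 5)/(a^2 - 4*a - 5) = (a - 1)/(a + 1)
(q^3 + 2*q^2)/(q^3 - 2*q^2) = (q + 2)/(q - 2)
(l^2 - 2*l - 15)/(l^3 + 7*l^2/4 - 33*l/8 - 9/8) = 8*(l - 5)/(8*l^2 - 10*l - 3)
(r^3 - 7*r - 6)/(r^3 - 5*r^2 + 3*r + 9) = (r + 2)/(r - 3)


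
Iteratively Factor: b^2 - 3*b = (b)*(b - 3)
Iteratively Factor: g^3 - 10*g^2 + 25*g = (g - 5)*(g^2 - 5*g) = (g - 5)^2*(g)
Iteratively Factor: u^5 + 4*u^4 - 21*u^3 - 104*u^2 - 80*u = (u)*(u^4 + 4*u^3 - 21*u^2 - 104*u - 80) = u*(u + 1)*(u^3 + 3*u^2 - 24*u - 80) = u*(u - 5)*(u + 1)*(u^2 + 8*u + 16) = u*(u - 5)*(u + 1)*(u + 4)*(u + 4)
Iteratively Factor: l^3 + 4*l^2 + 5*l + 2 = (l + 2)*(l^2 + 2*l + 1) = (l + 1)*(l + 2)*(l + 1)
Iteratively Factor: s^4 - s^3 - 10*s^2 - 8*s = (s + 2)*(s^3 - 3*s^2 - 4*s) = s*(s + 2)*(s^2 - 3*s - 4) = s*(s - 4)*(s + 2)*(s + 1)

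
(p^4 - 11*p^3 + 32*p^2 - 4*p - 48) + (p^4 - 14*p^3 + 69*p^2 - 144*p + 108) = 2*p^4 - 25*p^3 + 101*p^2 - 148*p + 60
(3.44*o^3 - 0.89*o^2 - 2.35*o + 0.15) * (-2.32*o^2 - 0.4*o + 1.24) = -7.9808*o^5 + 0.6888*o^4 + 10.0736*o^3 - 0.5116*o^2 - 2.974*o + 0.186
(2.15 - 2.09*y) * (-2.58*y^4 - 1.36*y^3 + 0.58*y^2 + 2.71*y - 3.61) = 5.3922*y^5 - 2.7046*y^4 - 4.1362*y^3 - 4.4169*y^2 + 13.3714*y - 7.7615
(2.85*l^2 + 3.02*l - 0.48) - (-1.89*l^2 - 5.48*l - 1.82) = 4.74*l^2 + 8.5*l + 1.34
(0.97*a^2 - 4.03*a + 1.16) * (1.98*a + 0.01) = 1.9206*a^3 - 7.9697*a^2 + 2.2565*a + 0.0116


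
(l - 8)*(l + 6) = l^2 - 2*l - 48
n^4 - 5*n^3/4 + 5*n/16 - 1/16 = (n - 1)*(n - 1/2)*(n - 1/4)*(n + 1/2)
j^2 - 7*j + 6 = (j - 6)*(j - 1)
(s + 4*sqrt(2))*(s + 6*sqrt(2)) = s^2 + 10*sqrt(2)*s + 48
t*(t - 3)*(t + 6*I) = t^3 - 3*t^2 + 6*I*t^2 - 18*I*t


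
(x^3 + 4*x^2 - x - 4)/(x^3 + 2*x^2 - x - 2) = (x + 4)/(x + 2)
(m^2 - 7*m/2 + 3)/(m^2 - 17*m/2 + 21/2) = (m - 2)/(m - 7)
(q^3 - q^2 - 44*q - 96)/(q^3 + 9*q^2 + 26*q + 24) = (q - 8)/(q + 2)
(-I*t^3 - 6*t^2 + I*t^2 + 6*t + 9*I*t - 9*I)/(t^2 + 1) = (-I*t^3 + t^2*(-6 + I) + t*(6 + 9*I) - 9*I)/(t^2 + 1)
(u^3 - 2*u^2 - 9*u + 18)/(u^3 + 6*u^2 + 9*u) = (u^2 - 5*u + 6)/(u*(u + 3))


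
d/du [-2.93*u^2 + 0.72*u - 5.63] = 0.72 - 5.86*u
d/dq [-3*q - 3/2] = -3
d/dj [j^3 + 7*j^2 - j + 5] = 3*j^2 + 14*j - 1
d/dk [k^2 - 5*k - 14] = 2*k - 5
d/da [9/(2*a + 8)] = -9/(2*(a + 4)^2)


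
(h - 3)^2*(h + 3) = h^3 - 3*h^2 - 9*h + 27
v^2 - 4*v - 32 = (v - 8)*(v + 4)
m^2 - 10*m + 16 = (m - 8)*(m - 2)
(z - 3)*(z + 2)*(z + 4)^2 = z^4 + 7*z^3 + 2*z^2 - 64*z - 96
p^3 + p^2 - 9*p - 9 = (p - 3)*(p + 1)*(p + 3)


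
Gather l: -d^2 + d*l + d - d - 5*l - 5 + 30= -d^2 + l*(d - 5) + 25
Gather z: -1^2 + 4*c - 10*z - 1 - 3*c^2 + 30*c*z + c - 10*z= -3*c^2 + 5*c + z*(30*c - 20) - 2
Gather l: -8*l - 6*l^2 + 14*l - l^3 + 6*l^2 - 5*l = -l^3 + l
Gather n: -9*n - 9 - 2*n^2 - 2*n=-2*n^2 - 11*n - 9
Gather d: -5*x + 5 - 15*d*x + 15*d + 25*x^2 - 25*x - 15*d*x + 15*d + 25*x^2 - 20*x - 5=d*(30 - 30*x) + 50*x^2 - 50*x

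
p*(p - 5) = p^2 - 5*p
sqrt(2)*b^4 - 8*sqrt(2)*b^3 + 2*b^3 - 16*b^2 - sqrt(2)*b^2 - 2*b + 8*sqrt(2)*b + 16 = (b - 8)*(b - 1)*(b + sqrt(2))*(sqrt(2)*b + sqrt(2))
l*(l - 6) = l^2 - 6*l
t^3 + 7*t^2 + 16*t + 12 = (t + 2)^2*(t + 3)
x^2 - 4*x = x*(x - 4)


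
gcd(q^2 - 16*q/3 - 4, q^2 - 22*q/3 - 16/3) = q + 2/3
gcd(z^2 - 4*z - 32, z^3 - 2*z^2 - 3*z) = 1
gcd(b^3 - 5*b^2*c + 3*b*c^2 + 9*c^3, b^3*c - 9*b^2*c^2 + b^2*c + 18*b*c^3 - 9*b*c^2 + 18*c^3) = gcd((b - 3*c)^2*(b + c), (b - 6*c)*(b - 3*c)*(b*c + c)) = b - 3*c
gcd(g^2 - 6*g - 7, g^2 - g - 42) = g - 7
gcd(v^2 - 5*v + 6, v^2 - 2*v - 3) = v - 3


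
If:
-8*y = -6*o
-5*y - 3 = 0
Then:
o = -4/5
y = -3/5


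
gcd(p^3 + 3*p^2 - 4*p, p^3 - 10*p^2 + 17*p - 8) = p - 1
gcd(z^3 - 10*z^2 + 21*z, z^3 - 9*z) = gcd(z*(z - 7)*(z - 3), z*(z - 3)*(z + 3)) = z^2 - 3*z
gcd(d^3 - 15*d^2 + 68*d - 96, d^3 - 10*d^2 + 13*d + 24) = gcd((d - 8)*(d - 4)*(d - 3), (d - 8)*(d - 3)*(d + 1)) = d^2 - 11*d + 24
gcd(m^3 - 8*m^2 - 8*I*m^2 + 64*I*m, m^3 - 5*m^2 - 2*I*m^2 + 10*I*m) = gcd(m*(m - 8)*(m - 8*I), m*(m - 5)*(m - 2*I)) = m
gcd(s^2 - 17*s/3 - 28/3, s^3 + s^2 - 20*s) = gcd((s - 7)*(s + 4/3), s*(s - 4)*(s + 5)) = 1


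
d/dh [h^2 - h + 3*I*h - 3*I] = 2*h - 1 + 3*I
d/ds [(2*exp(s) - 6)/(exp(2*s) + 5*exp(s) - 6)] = 2*(-(exp(s) - 3)*(2*exp(s) + 5) + exp(2*s) + 5*exp(s) - 6)*exp(s)/(exp(2*s) + 5*exp(s) - 6)^2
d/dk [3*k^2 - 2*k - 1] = 6*k - 2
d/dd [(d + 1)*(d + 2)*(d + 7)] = 3*d^2 + 20*d + 23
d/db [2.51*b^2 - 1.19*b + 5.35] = 5.02*b - 1.19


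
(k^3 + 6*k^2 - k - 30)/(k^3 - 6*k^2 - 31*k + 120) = (k^2 + k - 6)/(k^2 - 11*k + 24)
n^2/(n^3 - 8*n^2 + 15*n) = n/(n^2 - 8*n + 15)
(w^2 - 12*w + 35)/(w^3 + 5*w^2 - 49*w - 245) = (w - 5)/(w^2 + 12*w + 35)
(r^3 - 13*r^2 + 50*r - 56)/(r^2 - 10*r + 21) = (r^2 - 6*r + 8)/(r - 3)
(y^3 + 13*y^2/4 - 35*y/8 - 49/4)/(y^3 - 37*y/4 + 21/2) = (4*y + 7)/(2*(2*y - 3))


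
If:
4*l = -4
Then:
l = -1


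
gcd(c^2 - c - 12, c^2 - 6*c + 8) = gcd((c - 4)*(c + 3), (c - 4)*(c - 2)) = c - 4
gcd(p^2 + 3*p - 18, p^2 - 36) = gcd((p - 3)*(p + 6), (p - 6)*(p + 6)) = p + 6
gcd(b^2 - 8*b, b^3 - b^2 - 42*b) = b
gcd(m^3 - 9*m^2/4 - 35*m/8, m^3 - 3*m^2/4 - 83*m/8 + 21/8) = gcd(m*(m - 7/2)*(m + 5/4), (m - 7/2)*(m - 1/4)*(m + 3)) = m - 7/2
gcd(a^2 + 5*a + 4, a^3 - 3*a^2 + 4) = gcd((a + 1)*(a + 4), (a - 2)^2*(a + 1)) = a + 1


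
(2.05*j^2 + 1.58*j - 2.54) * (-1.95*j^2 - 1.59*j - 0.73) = -3.9975*j^4 - 6.3405*j^3 + 0.9443*j^2 + 2.8852*j + 1.8542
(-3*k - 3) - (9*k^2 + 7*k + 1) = -9*k^2 - 10*k - 4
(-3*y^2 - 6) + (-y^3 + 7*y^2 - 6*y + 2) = -y^3 + 4*y^2 - 6*y - 4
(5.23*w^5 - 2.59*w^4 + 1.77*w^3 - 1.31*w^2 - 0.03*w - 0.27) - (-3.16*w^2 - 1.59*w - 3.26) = 5.23*w^5 - 2.59*w^4 + 1.77*w^3 + 1.85*w^2 + 1.56*w + 2.99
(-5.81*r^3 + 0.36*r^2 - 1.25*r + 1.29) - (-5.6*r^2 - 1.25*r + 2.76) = -5.81*r^3 + 5.96*r^2 - 1.47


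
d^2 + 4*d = d*(d + 4)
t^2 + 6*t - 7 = (t - 1)*(t + 7)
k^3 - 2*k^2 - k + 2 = (k - 2)*(k - 1)*(k + 1)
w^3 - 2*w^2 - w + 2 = (w - 2)*(w - 1)*(w + 1)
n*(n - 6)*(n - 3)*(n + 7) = n^4 - 2*n^3 - 45*n^2 + 126*n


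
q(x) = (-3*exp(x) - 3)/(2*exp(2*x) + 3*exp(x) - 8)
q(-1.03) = 0.61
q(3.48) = -0.05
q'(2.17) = 0.18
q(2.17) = -0.17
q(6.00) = 0.00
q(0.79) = -1.16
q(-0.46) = 0.92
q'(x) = (-3*exp(x) - 3)*(-4*exp(2*x) - 3*exp(x))/(2*exp(2*x) + 3*exp(x) - 8)^2 - 3*exp(x)/(2*exp(2*x) + 3*exp(x) - 8)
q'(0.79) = 2.82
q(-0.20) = 1.30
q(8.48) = -0.00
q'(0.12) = 14.18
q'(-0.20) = 2.17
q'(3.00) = 0.07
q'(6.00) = 0.00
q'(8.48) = 0.00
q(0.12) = 3.08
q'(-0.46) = 0.96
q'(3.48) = 0.05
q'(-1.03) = 0.30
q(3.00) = -0.07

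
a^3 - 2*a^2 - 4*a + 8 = (a - 2)^2*(a + 2)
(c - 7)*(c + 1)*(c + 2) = c^3 - 4*c^2 - 19*c - 14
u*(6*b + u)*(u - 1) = 6*b*u^2 - 6*b*u + u^3 - u^2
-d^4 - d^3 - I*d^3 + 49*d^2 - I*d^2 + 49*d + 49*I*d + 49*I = (d - 7)*(d + 7)*(-I*d + 1)*(-I*d - I)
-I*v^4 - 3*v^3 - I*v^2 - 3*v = v*(v - 3*I)*(v - I)*(-I*v + 1)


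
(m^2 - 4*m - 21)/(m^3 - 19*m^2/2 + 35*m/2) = 2*(m + 3)/(m*(2*m - 5))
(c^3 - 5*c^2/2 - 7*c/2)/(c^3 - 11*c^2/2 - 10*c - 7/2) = c*(2*c - 7)/(2*c^2 - 13*c - 7)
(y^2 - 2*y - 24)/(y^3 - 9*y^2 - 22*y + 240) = (y + 4)/(y^2 - 3*y - 40)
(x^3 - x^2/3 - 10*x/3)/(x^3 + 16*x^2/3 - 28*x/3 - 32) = x*(3*x^2 - x - 10)/(3*x^3 + 16*x^2 - 28*x - 96)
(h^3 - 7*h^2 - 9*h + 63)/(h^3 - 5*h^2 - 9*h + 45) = (h - 7)/(h - 5)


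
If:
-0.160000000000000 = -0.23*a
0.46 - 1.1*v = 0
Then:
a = 0.70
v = 0.42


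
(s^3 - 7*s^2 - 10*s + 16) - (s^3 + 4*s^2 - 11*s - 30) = -11*s^2 + s + 46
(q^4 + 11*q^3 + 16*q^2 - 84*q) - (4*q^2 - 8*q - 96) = q^4 + 11*q^3 + 12*q^2 - 76*q + 96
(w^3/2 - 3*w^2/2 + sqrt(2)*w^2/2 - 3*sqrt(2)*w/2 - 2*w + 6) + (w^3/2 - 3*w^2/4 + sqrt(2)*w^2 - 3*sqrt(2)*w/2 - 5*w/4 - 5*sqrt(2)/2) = w^3 - 9*w^2/4 + 3*sqrt(2)*w^2/2 - 3*sqrt(2)*w - 13*w/4 - 5*sqrt(2)/2 + 6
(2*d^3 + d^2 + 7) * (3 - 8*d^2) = -16*d^5 - 8*d^4 + 6*d^3 - 53*d^2 + 21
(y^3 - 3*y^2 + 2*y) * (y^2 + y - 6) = y^5 - 2*y^4 - 7*y^3 + 20*y^2 - 12*y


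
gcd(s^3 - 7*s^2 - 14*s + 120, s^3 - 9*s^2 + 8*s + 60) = s^2 - 11*s + 30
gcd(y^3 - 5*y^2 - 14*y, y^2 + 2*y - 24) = 1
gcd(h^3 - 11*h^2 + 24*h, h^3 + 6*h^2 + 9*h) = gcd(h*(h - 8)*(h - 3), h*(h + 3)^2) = h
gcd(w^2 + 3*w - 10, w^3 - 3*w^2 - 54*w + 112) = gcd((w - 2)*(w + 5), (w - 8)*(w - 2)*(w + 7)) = w - 2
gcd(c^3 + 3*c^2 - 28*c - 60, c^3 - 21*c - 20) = c - 5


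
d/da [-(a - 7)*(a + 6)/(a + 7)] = (-a^2 - 14*a - 35)/(a^2 + 14*a + 49)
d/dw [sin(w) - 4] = cos(w)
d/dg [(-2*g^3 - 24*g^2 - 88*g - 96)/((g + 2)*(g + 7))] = 2*(-g^2 - 14*g - 46)/(g^2 + 14*g + 49)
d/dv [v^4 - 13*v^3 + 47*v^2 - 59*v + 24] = 4*v^3 - 39*v^2 + 94*v - 59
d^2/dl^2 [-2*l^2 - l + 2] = -4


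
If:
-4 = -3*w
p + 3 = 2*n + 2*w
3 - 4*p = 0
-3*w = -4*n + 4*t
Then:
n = 13/24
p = 3/4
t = -11/24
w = 4/3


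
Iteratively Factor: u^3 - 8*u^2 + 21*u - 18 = (u - 3)*(u^2 - 5*u + 6) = (u - 3)^2*(u - 2)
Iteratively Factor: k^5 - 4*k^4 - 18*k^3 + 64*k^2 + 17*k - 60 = (k + 1)*(k^4 - 5*k^3 - 13*k^2 + 77*k - 60) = (k - 5)*(k + 1)*(k^3 - 13*k + 12) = (k - 5)*(k - 1)*(k + 1)*(k^2 + k - 12) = (k - 5)*(k - 1)*(k + 1)*(k + 4)*(k - 3)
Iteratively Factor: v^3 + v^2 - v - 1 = (v + 1)*(v^2 - 1) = (v + 1)^2*(v - 1)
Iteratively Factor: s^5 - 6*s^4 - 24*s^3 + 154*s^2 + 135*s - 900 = (s + 4)*(s^4 - 10*s^3 + 16*s^2 + 90*s - 225) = (s - 5)*(s + 4)*(s^3 - 5*s^2 - 9*s + 45) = (s - 5)^2*(s + 4)*(s^2 - 9) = (s - 5)^2*(s + 3)*(s + 4)*(s - 3)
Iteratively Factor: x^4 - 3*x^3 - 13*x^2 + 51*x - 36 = (x + 4)*(x^3 - 7*x^2 + 15*x - 9) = (x - 1)*(x + 4)*(x^2 - 6*x + 9) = (x - 3)*(x - 1)*(x + 4)*(x - 3)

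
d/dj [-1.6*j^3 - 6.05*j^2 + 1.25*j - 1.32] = -4.8*j^2 - 12.1*j + 1.25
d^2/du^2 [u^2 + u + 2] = 2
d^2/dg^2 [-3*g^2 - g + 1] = -6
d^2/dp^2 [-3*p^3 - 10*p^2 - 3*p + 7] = -18*p - 20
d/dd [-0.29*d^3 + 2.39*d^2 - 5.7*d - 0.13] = -0.87*d^2 + 4.78*d - 5.7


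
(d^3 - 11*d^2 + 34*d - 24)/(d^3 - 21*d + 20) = (d - 6)/(d + 5)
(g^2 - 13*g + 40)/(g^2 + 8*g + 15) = (g^2 - 13*g + 40)/(g^2 + 8*g + 15)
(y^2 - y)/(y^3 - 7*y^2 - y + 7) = y/(y^2 - 6*y - 7)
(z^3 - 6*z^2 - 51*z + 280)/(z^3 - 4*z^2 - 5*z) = (z^2 - z - 56)/(z*(z + 1))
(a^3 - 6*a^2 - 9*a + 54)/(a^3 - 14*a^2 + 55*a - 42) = (a^2 - 9)/(a^2 - 8*a + 7)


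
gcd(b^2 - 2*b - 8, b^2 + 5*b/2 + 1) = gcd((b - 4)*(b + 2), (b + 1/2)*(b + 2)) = b + 2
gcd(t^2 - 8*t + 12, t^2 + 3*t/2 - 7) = t - 2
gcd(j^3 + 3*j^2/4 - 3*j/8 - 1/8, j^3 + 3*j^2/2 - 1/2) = j^2 + j/2 - 1/2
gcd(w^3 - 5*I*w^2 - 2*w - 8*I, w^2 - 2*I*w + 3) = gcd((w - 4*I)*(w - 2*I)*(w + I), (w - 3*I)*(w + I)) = w + I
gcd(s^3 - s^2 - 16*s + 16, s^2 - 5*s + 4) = s^2 - 5*s + 4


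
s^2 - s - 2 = (s - 2)*(s + 1)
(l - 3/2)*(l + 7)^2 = l^3 + 25*l^2/2 + 28*l - 147/2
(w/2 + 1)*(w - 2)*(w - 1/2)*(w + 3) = w^4/2 + 5*w^3/4 - 11*w^2/4 - 5*w + 3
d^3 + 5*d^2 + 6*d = d*(d + 2)*(d + 3)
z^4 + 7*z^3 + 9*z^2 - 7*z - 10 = (z - 1)*(z + 1)*(z + 2)*(z + 5)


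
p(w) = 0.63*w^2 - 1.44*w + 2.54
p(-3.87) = 17.55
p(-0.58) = 3.59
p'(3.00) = 2.34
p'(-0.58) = -2.17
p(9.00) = 40.61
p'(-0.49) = -2.06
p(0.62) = 1.89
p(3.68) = 5.77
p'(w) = 1.26*w - 1.44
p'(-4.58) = -7.21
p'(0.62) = -0.66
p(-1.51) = 6.15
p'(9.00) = 9.90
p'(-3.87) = -6.32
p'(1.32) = 0.22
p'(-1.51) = -3.34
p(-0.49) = 3.40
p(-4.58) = 22.35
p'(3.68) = 3.20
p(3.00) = 3.89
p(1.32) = 1.74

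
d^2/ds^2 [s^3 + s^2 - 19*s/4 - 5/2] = 6*s + 2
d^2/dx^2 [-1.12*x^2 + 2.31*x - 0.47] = -2.24000000000000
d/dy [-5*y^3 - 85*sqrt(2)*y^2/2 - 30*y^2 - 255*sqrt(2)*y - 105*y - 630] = -15*y^2 - 85*sqrt(2)*y - 60*y - 255*sqrt(2) - 105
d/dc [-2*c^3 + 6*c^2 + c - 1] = -6*c^2 + 12*c + 1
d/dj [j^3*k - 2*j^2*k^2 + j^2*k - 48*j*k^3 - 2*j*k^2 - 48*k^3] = k*(3*j^2 - 4*j*k + 2*j - 48*k^2 - 2*k)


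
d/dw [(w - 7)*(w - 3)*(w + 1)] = 3*w^2 - 18*w + 11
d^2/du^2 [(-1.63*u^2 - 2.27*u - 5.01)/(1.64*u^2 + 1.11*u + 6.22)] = (-6.27627999999999*u^3 + 18.914448*u^2 + 84.213672*u - 4.912742)/(4.410944*u^6 + 8.956368*u^5 + 56.249868*u^4 + 69.304959*u^3 + 213.337914*u^2 + 128.832372*u + 240.641848)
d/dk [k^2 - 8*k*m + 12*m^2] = 2*k - 8*m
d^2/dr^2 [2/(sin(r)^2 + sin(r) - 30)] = 2*(-4*sin(r)^4 - 3*sin(r)^3 - 115*sin(r)^2 - 24*sin(r) + 62)/(sin(r)^2 + sin(r) - 30)^3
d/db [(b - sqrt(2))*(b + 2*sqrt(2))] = 2*b + sqrt(2)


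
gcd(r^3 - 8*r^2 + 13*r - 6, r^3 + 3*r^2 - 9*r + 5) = r^2 - 2*r + 1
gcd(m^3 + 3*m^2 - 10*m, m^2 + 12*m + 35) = m + 5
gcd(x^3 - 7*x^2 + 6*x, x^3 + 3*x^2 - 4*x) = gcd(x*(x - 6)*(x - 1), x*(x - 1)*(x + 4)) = x^2 - x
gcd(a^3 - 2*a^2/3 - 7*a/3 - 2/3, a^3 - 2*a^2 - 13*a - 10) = a + 1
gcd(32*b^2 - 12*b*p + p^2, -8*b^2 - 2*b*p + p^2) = -4*b + p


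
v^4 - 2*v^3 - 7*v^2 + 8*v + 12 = (v - 3)*(v - 2)*(v + 1)*(v + 2)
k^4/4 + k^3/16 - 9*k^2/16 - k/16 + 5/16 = (k/4 + 1/4)*(k - 1)^2*(k + 5/4)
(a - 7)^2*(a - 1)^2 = a^4 - 16*a^3 + 78*a^2 - 112*a + 49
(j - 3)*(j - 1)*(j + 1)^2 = j^4 - 2*j^3 - 4*j^2 + 2*j + 3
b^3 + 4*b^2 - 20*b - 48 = (b - 4)*(b + 2)*(b + 6)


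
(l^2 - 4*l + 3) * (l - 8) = l^3 - 12*l^2 + 35*l - 24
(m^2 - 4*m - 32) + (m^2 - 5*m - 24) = 2*m^2 - 9*m - 56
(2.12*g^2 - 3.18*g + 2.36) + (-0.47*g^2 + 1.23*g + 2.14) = 1.65*g^2 - 1.95*g + 4.5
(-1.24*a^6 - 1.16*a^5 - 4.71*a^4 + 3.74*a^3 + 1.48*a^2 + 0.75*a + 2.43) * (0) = 0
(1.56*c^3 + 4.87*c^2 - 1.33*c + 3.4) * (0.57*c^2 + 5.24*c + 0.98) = 0.8892*c^5 + 10.9503*c^4 + 26.2895*c^3 - 0.258600000000001*c^2 + 16.5126*c + 3.332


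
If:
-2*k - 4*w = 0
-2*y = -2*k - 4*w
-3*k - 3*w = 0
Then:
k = 0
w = 0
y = 0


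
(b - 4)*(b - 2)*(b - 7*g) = b^3 - 7*b^2*g - 6*b^2 + 42*b*g + 8*b - 56*g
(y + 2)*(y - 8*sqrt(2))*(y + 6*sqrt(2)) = y^3 - 2*sqrt(2)*y^2 + 2*y^2 - 96*y - 4*sqrt(2)*y - 192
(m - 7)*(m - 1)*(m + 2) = m^3 - 6*m^2 - 9*m + 14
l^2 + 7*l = l*(l + 7)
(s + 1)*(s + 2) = s^2 + 3*s + 2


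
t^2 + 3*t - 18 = (t - 3)*(t + 6)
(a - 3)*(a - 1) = a^2 - 4*a + 3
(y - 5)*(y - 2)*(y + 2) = y^3 - 5*y^2 - 4*y + 20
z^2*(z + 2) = z^3 + 2*z^2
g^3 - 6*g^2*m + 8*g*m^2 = g*(g - 4*m)*(g - 2*m)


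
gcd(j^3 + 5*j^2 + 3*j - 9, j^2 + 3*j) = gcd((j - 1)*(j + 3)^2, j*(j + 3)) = j + 3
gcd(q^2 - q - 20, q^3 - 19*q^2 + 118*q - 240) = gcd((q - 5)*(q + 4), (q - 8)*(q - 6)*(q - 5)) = q - 5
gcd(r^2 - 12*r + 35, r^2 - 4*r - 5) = r - 5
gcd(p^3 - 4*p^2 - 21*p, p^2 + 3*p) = p^2 + 3*p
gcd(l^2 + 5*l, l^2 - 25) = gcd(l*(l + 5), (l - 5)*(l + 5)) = l + 5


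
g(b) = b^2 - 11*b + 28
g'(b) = 2*b - 11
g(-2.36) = 59.53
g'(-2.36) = -15.72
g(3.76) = 0.78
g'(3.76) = -3.48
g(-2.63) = 63.85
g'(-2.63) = -16.26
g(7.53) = 1.87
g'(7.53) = 4.06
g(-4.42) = 96.16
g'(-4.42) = -19.84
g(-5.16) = 111.39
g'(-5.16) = -21.32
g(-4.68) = 101.38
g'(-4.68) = -20.36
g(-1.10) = 41.31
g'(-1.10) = -13.20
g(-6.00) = 130.00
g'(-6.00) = -23.00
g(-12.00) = 304.00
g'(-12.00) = -35.00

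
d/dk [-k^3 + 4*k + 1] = 4 - 3*k^2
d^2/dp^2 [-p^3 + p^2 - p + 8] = 2 - 6*p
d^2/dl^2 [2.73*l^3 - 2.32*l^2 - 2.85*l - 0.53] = 16.38*l - 4.64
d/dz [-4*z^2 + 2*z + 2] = 2 - 8*z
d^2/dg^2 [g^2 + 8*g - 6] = 2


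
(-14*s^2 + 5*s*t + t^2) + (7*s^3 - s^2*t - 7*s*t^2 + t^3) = 7*s^3 - s^2*t - 14*s^2 - 7*s*t^2 + 5*s*t + t^3 + t^2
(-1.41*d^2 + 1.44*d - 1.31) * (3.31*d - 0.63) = -4.6671*d^3 + 5.6547*d^2 - 5.2433*d + 0.8253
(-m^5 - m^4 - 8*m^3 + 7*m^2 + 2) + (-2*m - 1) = -m^5 - m^4 - 8*m^3 + 7*m^2 - 2*m + 1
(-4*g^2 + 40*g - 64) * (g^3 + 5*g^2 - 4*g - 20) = -4*g^5 + 20*g^4 + 152*g^3 - 400*g^2 - 544*g + 1280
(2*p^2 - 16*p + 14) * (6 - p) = -2*p^3 + 28*p^2 - 110*p + 84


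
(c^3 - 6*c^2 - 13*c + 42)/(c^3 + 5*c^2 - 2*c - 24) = (c - 7)/(c + 4)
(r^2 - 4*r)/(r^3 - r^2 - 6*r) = (4 - r)/(-r^2 + r + 6)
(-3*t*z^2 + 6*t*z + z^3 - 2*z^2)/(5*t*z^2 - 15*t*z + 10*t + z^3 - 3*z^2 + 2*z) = z*(-3*t + z)/(5*t*z - 5*t + z^2 - z)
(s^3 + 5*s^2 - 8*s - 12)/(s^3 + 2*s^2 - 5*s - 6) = (s + 6)/(s + 3)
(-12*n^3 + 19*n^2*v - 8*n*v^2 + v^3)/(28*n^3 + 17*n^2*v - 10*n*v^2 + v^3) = (3*n^2 - 4*n*v + v^2)/(-7*n^2 - 6*n*v + v^2)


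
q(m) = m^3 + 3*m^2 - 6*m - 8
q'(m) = 3*m^2 + 6*m - 6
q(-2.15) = 8.83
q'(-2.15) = -5.03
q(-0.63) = -3.28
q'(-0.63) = -8.59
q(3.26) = 38.97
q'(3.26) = 45.44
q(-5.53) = -52.19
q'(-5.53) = 52.56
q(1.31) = -8.46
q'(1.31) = 7.01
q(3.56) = 53.78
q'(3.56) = 53.38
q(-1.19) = 1.70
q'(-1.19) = -8.89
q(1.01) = -9.97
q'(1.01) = 3.12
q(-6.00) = -80.00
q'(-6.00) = 66.00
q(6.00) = 280.00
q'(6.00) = 138.00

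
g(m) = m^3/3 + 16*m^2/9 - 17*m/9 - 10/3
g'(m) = m^2 + 32*m/9 - 17/9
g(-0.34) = -2.50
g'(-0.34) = -2.98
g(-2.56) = 7.56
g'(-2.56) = -4.44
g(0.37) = -3.77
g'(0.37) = -0.44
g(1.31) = -2.01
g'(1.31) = 4.48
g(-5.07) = 8.50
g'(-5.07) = 5.79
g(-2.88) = 8.89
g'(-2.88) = -3.83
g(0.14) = -3.56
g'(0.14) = -1.37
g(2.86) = 13.60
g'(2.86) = 16.46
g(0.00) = -3.33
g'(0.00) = -1.89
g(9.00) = 366.67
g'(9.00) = 111.11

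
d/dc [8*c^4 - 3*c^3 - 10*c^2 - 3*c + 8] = 32*c^3 - 9*c^2 - 20*c - 3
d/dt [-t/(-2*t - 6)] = 3/(2*(t + 3)^2)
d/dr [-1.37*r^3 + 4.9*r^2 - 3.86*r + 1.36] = -4.11*r^2 + 9.8*r - 3.86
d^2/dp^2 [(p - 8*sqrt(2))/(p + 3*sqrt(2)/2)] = -152*sqrt(2)/(2*p + 3*sqrt(2))^3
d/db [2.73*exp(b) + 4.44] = 2.73*exp(b)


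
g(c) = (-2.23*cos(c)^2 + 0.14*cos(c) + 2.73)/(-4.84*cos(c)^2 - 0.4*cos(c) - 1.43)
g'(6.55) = -0.22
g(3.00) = -0.07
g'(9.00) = 0.44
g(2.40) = -0.38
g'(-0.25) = 0.21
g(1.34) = -1.49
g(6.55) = -0.13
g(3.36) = -0.08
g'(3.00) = 0.13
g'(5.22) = 1.96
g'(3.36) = -0.20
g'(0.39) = -0.35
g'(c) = (-9.68*sin(c)*cos(c) - 0.4*sin(c))*(-2.23*cos(c)^2 + 0.14*cos(c) + 2.73)/(-4.84*cos(c)^2 - 0.4*cos(c) - 1.43)^2 + (4.46*sin(c)*cos(c) - 0.14*sin(c))/(-4.84*cos(c)^2 - 0.4*cos(c) - 1.43) = (1.5696*sin(c)^2 - 32.8042*cos(c) - 2.4614)*sin(c)/(23.4256*cos(c)^4 + 3.872*cos(c)^3 + 14.0024*cos(c)^2 + 1.144*cos(c) + 2.0449)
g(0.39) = -0.16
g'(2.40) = 1.07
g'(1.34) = -2.62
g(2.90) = -0.09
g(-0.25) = -0.12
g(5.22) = -0.82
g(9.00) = -0.15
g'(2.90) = 0.22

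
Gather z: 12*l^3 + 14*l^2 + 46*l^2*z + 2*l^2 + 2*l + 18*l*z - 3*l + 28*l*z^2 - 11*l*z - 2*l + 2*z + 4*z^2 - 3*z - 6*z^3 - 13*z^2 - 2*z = 12*l^3 + 16*l^2 - 3*l - 6*z^3 + z^2*(28*l - 9) + z*(46*l^2 + 7*l - 3)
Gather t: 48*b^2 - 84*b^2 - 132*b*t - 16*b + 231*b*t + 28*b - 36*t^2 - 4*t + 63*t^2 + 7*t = -36*b^2 + 12*b + 27*t^2 + t*(99*b + 3)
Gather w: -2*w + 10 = 10 - 2*w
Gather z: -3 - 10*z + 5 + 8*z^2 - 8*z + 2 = 8*z^2 - 18*z + 4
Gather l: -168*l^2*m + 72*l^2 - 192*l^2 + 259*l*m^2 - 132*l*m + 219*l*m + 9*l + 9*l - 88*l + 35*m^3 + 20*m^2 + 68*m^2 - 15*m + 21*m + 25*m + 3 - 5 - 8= l^2*(-168*m - 120) + l*(259*m^2 + 87*m - 70) + 35*m^3 + 88*m^2 + 31*m - 10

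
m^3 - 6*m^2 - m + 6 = (m - 6)*(m - 1)*(m + 1)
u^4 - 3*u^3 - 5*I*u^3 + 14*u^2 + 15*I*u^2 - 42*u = u*(u - 3)*(u - 7*I)*(u + 2*I)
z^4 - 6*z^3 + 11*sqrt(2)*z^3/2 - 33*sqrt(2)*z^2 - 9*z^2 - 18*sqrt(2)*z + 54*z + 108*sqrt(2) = (z - 6)*(z - 3*sqrt(2)/2)*(z + sqrt(2))*(z + 6*sqrt(2))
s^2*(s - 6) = s^3 - 6*s^2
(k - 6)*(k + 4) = k^2 - 2*k - 24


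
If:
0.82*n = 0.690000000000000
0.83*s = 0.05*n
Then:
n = 0.84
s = 0.05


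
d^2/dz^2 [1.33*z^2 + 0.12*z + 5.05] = 2.66000000000000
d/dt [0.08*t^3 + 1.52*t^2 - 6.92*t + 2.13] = 0.24*t^2 + 3.04*t - 6.92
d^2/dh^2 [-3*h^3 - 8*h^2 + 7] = -18*h - 16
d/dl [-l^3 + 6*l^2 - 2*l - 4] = -3*l^2 + 12*l - 2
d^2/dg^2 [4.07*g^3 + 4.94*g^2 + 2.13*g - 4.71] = 24.42*g + 9.88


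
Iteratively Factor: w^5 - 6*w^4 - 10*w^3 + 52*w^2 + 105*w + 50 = (w - 5)*(w^4 - w^3 - 15*w^2 - 23*w - 10) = (w - 5)*(w + 1)*(w^3 - 2*w^2 - 13*w - 10) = (w - 5)*(w + 1)^2*(w^2 - 3*w - 10) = (w - 5)*(w + 1)^2*(w + 2)*(w - 5)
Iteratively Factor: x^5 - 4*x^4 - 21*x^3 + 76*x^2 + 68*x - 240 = (x - 5)*(x^4 + x^3 - 16*x^2 - 4*x + 48) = (x - 5)*(x + 4)*(x^3 - 3*x^2 - 4*x + 12) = (x - 5)*(x - 3)*(x + 4)*(x^2 - 4) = (x - 5)*(x - 3)*(x - 2)*(x + 4)*(x + 2)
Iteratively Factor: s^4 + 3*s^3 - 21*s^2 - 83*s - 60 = (s - 5)*(s^3 + 8*s^2 + 19*s + 12) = (s - 5)*(s + 3)*(s^2 + 5*s + 4) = (s - 5)*(s + 1)*(s + 3)*(s + 4)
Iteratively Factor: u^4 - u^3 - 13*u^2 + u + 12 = (u - 4)*(u^3 + 3*u^2 - u - 3) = (u - 4)*(u + 1)*(u^2 + 2*u - 3) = (u - 4)*(u - 1)*(u + 1)*(u + 3)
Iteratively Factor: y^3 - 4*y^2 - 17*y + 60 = (y - 5)*(y^2 + y - 12) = (y - 5)*(y - 3)*(y + 4)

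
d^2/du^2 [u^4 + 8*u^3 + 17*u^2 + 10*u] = 12*u^2 + 48*u + 34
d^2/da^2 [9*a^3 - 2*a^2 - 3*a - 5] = 54*a - 4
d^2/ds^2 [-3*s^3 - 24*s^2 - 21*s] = -18*s - 48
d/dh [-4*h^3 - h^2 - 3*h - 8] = -12*h^2 - 2*h - 3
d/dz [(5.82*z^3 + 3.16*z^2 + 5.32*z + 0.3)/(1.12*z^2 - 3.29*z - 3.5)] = (6.5184*z^4 - 38.2956*z^3 - 77.4648*z^2 - 22.792*z - 17.633)/(1.2544*z^4 - 7.3696*z^3 + 2.9841*z^2 + 23.03*z + 12.25)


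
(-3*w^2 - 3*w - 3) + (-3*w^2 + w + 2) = -6*w^2 - 2*w - 1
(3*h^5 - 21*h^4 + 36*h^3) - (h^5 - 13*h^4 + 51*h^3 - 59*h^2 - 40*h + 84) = 2*h^5 - 8*h^4 - 15*h^3 + 59*h^2 + 40*h - 84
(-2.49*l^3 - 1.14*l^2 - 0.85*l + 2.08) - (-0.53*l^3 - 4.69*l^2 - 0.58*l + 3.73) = -1.96*l^3 + 3.55*l^2 - 0.27*l - 1.65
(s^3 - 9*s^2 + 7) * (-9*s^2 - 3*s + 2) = -9*s^5 + 78*s^4 + 29*s^3 - 81*s^2 - 21*s + 14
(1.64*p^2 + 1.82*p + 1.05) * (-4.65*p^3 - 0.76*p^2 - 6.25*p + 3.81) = -7.626*p^5 - 9.7094*p^4 - 16.5157*p^3 - 5.9246*p^2 + 0.371700000000001*p + 4.0005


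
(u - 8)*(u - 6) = u^2 - 14*u + 48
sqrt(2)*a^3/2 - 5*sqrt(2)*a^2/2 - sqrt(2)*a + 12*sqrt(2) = (a - 4)*(a - 3)*(sqrt(2)*a/2 + sqrt(2))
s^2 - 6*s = s*(s - 6)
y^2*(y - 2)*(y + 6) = y^4 + 4*y^3 - 12*y^2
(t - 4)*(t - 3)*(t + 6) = t^3 - t^2 - 30*t + 72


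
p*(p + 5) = p^2 + 5*p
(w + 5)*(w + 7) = w^2 + 12*w + 35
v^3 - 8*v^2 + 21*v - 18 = (v - 3)^2*(v - 2)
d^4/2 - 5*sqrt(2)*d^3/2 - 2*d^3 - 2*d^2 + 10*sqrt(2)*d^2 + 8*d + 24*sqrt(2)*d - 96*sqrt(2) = (d/2 + sqrt(2))*(d - 4)*(d - 4*sqrt(2))*(d - 3*sqrt(2))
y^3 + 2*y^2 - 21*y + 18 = (y - 3)*(y - 1)*(y + 6)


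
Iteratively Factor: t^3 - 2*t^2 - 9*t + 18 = (t - 3)*(t^2 + t - 6) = (t - 3)*(t + 3)*(t - 2)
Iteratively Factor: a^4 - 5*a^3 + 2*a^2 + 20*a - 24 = (a - 2)*(a^3 - 3*a^2 - 4*a + 12) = (a - 2)*(a + 2)*(a^2 - 5*a + 6) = (a - 3)*(a - 2)*(a + 2)*(a - 2)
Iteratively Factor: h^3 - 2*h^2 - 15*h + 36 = (h + 4)*(h^2 - 6*h + 9) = (h - 3)*(h + 4)*(h - 3)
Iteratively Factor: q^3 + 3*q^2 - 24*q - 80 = (q + 4)*(q^2 - q - 20) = (q + 4)^2*(q - 5)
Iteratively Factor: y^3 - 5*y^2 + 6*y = (y)*(y^2 - 5*y + 6) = y*(y - 3)*(y - 2)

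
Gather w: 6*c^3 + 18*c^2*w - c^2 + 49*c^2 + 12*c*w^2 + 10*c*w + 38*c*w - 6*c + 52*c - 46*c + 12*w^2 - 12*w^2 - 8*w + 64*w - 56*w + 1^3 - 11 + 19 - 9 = 6*c^3 + 48*c^2 + 12*c*w^2 + w*(18*c^2 + 48*c)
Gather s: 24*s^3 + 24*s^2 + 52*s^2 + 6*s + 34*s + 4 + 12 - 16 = 24*s^3 + 76*s^2 + 40*s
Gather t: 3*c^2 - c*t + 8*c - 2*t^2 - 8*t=3*c^2 + 8*c - 2*t^2 + t*(-c - 8)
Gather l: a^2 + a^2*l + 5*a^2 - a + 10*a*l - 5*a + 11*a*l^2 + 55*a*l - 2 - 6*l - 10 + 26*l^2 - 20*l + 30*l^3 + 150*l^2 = 6*a^2 - 6*a + 30*l^3 + l^2*(11*a + 176) + l*(a^2 + 65*a - 26) - 12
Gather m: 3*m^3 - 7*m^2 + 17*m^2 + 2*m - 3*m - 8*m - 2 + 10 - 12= 3*m^3 + 10*m^2 - 9*m - 4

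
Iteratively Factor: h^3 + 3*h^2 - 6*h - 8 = (h - 2)*(h^2 + 5*h + 4) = (h - 2)*(h + 1)*(h + 4)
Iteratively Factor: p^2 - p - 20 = (p + 4)*(p - 5)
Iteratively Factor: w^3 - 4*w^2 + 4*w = (w - 2)*(w^2 - 2*w) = (w - 2)^2*(w)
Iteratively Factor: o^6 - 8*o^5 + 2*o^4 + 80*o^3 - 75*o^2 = (o)*(o^5 - 8*o^4 + 2*o^3 + 80*o^2 - 75*o) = o*(o - 5)*(o^4 - 3*o^3 - 13*o^2 + 15*o) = o^2*(o - 5)*(o^3 - 3*o^2 - 13*o + 15) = o^2*(o - 5)*(o - 1)*(o^2 - 2*o - 15) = o^2*(o - 5)^2*(o - 1)*(o + 3)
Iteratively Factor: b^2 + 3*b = (b + 3)*(b)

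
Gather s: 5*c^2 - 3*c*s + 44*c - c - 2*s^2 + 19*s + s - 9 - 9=5*c^2 + 43*c - 2*s^2 + s*(20 - 3*c) - 18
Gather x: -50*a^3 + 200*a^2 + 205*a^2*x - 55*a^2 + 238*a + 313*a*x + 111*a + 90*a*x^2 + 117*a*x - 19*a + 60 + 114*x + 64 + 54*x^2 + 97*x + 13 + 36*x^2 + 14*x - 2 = -50*a^3 + 145*a^2 + 330*a + x^2*(90*a + 90) + x*(205*a^2 + 430*a + 225) + 135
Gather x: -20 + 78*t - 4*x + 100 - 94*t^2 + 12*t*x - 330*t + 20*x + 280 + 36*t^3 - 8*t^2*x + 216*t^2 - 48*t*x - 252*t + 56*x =36*t^3 + 122*t^2 - 504*t + x*(-8*t^2 - 36*t + 72) + 360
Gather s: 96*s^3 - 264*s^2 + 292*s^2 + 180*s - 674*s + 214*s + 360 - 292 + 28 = 96*s^3 + 28*s^2 - 280*s + 96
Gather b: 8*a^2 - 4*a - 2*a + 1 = 8*a^2 - 6*a + 1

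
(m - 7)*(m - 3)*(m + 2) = m^3 - 8*m^2 + m + 42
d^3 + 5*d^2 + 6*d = d*(d + 2)*(d + 3)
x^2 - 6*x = x*(x - 6)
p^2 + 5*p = p*(p + 5)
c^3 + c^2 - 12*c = c*(c - 3)*(c + 4)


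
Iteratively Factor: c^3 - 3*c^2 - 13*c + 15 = (c + 3)*(c^2 - 6*c + 5) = (c - 1)*(c + 3)*(c - 5)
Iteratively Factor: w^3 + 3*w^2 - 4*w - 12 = (w - 2)*(w^2 + 5*w + 6) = (w - 2)*(w + 3)*(w + 2)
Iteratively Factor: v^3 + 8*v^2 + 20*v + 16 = (v + 2)*(v^2 + 6*v + 8) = (v + 2)^2*(v + 4)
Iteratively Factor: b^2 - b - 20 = (b + 4)*(b - 5)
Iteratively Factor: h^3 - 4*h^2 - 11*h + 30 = (h + 3)*(h^2 - 7*h + 10) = (h - 2)*(h + 3)*(h - 5)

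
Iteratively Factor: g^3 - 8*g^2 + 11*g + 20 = (g - 4)*(g^2 - 4*g - 5) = (g - 4)*(g + 1)*(g - 5)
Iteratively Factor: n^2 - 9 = (n - 3)*(n + 3)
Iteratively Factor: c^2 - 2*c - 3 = (c + 1)*(c - 3)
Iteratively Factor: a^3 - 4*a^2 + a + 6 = (a - 2)*(a^2 - 2*a - 3) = (a - 3)*(a - 2)*(a + 1)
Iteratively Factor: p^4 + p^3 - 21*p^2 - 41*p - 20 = (p - 5)*(p^3 + 6*p^2 + 9*p + 4) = (p - 5)*(p + 1)*(p^2 + 5*p + 4) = (p - 5)*(p + 1)*(p + 4)*(p + 1)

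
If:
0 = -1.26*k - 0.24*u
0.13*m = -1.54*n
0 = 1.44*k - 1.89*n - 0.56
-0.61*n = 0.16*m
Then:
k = 0.39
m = 0.00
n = 0.00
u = -2.04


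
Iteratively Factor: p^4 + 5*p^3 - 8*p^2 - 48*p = (p)*(p^3 + 5*p^2 - 8*p - 48) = p*(p - 3)*(p^2 + 8*p + 16) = p*(p - 3)*(p + 4)*(p + 4)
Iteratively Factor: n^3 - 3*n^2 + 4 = (n + 1)*(n^2 - 4*n + 4) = (n - 2)*(n + 1)*(n - 2)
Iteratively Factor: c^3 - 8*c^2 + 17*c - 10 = (c - 5)*(c^2 - 3*c + 2) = (c - 5)*(c - 1)*(c - 2)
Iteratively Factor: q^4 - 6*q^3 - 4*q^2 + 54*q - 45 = (q - 1)*(q^3 - 5*q^2 - 9*q + 45) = (q - 5)*(q - 1)*(q^2 - 9) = (q - 5)*(q - 1)*(q + 3)*(q - 3)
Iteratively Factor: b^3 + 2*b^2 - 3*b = (b - 1)*(b^2 + 3*b) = b*(b - 1)*(b + 3)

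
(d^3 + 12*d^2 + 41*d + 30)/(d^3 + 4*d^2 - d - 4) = (d^2 + 11*d + 30)/(d^2 + 3*d - 4)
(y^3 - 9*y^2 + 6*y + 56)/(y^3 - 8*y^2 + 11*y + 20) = (y^2 - 5*y - 14)/(y^2 - 4*y - 5)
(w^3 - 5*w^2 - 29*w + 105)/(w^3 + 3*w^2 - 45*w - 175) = (w - 3)/(w + 5)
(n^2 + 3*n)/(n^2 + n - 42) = n*(n + 3)/(n^2 + n - 42)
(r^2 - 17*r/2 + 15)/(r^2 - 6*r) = (r - 5/2)/r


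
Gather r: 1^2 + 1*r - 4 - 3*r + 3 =-2*r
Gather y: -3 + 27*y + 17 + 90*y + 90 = 117*y + 104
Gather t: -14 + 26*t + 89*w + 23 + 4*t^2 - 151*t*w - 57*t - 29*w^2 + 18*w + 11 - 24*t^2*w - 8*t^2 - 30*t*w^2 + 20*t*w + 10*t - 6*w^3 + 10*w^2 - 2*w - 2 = t^2*(-24*w - 4) + t*(-30*w^2 - 131*w - 21) - 6*w^3 - 19*w^2 + 105*w + 18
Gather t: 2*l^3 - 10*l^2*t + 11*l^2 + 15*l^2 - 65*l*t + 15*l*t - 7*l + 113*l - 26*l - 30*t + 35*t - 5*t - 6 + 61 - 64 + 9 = 2*l^3 + 26*l^2 + 80*l + t*(-10*l^2 - 50*l)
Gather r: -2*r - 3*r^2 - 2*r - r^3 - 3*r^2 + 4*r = -r^3 - 6*r^2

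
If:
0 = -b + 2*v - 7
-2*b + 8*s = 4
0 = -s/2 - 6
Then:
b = -50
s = -12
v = -43/2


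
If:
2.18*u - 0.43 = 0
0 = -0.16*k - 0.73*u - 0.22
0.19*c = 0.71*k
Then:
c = -8.50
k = -2.27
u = 0.20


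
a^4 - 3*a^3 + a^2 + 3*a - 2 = (a - 2)*(a - 1)^2*(a + 1)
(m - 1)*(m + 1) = m^2 - 1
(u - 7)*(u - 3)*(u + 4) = u^3 - 6*u^2 - 19*u + 84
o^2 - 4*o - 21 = (o - 7)*(o + 3)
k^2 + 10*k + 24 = (k + 4)*(k + 6)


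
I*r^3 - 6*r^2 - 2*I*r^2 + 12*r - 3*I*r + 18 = (r - 3)*(r + 6*I)*(I*r + I)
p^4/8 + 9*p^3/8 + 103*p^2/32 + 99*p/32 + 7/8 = (p/4 + 1)*(p/2 + 1/4)*(p + 1)*(p + 7/2)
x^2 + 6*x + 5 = (x + 1)*(x + 5)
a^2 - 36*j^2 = (a - 6*j)*(a + 6*j)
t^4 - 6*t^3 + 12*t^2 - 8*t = t*(t - 2)^3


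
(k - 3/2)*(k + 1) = k^2 - k/2 - 3/2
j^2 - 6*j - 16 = (j - 8)*(j + 2)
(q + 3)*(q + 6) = q^2 + 9*q + 18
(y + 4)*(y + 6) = y^2 + 10*y + 24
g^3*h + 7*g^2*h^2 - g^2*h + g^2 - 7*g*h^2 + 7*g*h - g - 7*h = (g - 1)*(g + 7*h)*(g*h + 1)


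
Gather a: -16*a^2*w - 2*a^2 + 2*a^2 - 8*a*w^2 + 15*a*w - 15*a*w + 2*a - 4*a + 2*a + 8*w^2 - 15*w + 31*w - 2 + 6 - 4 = -16*a^2*w - 8*a*w^2 + 8*w^2 + 16*w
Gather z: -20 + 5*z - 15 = 5*z - 35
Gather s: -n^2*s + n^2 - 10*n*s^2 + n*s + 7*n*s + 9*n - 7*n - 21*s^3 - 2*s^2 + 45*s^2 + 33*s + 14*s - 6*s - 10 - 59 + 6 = n^2 + 2*n - 21*s^3 + s^2*(43 - 10*n) + s*(-n^2 + 8*n + 41) - 63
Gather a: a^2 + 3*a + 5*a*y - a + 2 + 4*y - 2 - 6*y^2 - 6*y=a^2 + a*(5*y + 2) - 6*y^2 - 2*y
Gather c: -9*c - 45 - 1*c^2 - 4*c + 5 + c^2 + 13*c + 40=0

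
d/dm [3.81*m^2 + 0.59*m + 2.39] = 7.62*m + 0.59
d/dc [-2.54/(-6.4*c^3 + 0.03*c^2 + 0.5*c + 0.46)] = (-48.768*c^2 + 0.1524*c + 1.27)/(-6.4*c^3 + 0.03*c^2 + 0.5*c + 0.46)^2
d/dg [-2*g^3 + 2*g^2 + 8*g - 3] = -6*g^2 + 4*g + 8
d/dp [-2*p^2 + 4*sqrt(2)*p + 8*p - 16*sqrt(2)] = -4*p + 4*sqrt(2) + 8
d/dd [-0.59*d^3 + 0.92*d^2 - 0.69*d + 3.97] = -1.77*d^2 + 1.84*d - 0.69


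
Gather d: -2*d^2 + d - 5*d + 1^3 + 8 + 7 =-2*d^2 - 4*d + 16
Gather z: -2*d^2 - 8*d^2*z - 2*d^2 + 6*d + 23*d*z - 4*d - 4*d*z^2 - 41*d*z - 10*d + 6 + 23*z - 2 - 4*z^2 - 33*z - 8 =-4*d^2 - 8*d + z^2*(-4*d - 4) + z*(-8*d^2 - 18*d - 10) - 4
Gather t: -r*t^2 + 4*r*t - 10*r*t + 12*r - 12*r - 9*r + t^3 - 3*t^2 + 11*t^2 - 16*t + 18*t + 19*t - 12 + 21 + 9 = -9*r + t^3 + t^2*(8 - r) + t*(21 - 6*r) + 18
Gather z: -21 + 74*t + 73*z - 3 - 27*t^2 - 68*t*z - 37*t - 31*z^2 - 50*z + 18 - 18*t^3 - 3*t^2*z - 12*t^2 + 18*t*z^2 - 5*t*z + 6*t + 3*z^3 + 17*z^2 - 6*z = -18*t^3 - 39*t^2 + 43*t + 3*z^3 + z^2*(18*t - 14) + z*(-3*t^2 - 73*t + 17) - 6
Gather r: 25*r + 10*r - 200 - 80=35*r - 280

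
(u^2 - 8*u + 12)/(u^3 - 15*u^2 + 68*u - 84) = 1/(u - 7)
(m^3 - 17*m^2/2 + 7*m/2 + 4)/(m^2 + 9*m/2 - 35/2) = (2*m^3 - 17*m^2 + 7*m + 8)/(2*m^2 + 9*m - 35)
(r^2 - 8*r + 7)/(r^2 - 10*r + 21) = (r - 1)/(r - 3)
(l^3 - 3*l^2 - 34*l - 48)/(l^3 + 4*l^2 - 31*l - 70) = (l^2 - 5*l - 24)/(l^2 + 2*l - 35)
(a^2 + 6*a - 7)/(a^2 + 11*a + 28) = (a - 1)/(a + 4)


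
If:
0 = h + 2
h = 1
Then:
No Solution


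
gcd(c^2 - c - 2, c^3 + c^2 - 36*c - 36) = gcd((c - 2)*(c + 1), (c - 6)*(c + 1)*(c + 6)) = c + 1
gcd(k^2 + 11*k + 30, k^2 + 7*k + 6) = k + 6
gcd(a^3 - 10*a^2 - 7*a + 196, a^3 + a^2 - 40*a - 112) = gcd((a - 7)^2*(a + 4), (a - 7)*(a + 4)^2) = a^2 - 3*a - 28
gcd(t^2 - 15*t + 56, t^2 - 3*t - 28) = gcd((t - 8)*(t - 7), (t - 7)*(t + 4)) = t - 7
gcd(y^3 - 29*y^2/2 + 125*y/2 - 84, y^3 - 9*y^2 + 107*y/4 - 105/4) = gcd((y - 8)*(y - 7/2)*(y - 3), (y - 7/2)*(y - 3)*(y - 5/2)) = y^2 - 13*y/2 + 21/2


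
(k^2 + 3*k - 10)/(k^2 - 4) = (k + 5)/(k + 2)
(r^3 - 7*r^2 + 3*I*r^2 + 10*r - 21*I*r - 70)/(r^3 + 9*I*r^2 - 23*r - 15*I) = (r^2 - r*(7 + 2*I) + 14*I)/(r^2 + 4*I*r - 3)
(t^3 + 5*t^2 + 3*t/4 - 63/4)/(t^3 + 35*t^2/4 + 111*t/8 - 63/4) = 2*(2*t^2 + 3*t - 9)/(4*t^2 + 21*t - 18)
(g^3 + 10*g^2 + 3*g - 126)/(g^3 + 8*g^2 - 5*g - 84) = (g + 6)/(g + 4)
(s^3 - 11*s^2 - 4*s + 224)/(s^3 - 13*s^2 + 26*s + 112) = (s + 4)/(s + 2)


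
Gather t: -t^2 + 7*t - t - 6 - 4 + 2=-t^2 + 6*t - 8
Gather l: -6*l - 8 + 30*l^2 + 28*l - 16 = 30*l^2 + 22*l - 24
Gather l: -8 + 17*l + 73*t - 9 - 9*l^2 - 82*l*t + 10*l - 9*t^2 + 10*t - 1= -9*l^2 + l*(27 - 82*t) - 9*t^2 + 83*t - 18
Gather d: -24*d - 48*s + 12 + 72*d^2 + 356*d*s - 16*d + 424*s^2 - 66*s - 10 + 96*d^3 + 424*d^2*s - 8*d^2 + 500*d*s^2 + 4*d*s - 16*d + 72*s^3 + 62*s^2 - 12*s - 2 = 96*d^3 + d^2*(424*s + 64) + d*(500*s^2 + 360*s - 56) + 72*s^3 + 486*s^2 - 126*s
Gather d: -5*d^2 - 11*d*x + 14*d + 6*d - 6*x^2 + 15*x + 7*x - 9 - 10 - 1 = -5*d^2 + d*(20 - 11*x) - 6*x^2 + 22*x - 20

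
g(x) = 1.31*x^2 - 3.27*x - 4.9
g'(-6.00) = -18.99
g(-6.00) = 61.88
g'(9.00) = 20.31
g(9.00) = 71.78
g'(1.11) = -0.36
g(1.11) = -6.92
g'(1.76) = 1.34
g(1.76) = -6.60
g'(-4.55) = -15.19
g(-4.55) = 37.10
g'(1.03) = -0.57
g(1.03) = -6.88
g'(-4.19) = -14.25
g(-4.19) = 31.80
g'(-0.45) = -4.45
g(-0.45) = -3.16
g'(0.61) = -1.67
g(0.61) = -6.41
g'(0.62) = -1.65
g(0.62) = -6.42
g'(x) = 2.62*x - 3.27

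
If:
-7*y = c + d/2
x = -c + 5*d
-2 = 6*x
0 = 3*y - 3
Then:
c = -19/3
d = -4/3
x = -1/3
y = 1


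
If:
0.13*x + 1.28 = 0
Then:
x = -9.85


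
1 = 1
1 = 1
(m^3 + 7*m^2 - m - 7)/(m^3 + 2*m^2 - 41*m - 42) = (m - 1)/(m - 6)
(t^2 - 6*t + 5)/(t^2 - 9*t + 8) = (t - 5)/(t - 8)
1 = 1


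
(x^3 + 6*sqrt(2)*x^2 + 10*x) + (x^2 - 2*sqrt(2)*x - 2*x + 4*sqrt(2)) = x^3 + x^2 + 6*sqrt(2)*x^2 - 2*sqrt(2)*x + 8*x + 4*sqrt(2)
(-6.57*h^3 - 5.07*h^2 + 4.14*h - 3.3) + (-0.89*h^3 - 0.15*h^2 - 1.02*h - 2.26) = -7.46*h^3 - 5.22*h^2 + 3.12*h - 5.56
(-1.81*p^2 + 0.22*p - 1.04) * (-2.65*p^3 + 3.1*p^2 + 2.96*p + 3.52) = 4.7965*p^5 - 6.194*p^4 - 1.9196*p^3 - 8.944*p^2 - 2.304*p - 3.6608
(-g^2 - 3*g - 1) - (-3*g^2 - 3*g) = 2*g^2 - 1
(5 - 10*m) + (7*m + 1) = 6 - 3*m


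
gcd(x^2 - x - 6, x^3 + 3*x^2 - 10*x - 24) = x^2 - x - 6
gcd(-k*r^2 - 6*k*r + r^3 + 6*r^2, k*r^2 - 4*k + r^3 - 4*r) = 1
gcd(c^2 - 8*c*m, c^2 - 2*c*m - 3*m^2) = 1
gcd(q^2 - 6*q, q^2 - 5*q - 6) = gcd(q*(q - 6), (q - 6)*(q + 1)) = q - 6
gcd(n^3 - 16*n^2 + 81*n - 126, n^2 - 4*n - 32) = 1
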